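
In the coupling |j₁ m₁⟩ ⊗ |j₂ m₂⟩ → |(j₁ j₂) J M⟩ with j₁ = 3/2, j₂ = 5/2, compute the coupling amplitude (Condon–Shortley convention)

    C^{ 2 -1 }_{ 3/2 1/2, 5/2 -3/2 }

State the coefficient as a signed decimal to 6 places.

+0.154303

j₁+j₂−J=2  J+j₁−j₂=1  J−j₁+j₂=3  j₁+j₂+J+1=7
(j₁±m₁, j₂±m₂, J±M) = (2,1,1,4,1,3)
P² = 24/7
sum k=0..1:
  [0] +1/4 = 1/4
  [1] −1/6 = -1/6
S = 1/12
C² = P²·S² = 1/42 ; C = +0.154303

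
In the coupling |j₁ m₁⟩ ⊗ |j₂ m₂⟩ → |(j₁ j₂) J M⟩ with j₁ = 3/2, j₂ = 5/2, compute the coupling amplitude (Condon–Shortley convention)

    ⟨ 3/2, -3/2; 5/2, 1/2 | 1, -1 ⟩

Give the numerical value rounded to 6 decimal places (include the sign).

−√(1/20) = -0.223607

triangle: 3!·0!·2!/6! = 12/720
(j±m)!: 0!·3!·3!·2!·0!·2! = 144
prefactor² = (2J+1)·Δ·N² = 36/5
  k=3: −1/(3!·0!·0!·0!·0!·2!) = -1/12
Σ = -1/12  ⇒  CG² = 36/5·(-1/12)² = 1/20
CG = −√(1/20) = -0.223607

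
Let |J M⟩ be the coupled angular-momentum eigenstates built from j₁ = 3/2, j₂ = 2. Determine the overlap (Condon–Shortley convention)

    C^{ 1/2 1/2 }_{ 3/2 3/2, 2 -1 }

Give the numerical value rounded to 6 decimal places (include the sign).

triangle: 3!×0!×1!/5! = 6/120
(j±m)!: 3!×0!×1!×3!×1!×0! = 36
prefactor² = (2J+1)×Δ×N² = 18/5
  k=0: +1/(0!×3!×0!×1!×0!×0!) = 1/6
Σ = 1/6  ⇒  CG² = 18/5×1/6² = 1/10
CG = +√(1/10) = +0.316228

+√(1/10) = +0.316228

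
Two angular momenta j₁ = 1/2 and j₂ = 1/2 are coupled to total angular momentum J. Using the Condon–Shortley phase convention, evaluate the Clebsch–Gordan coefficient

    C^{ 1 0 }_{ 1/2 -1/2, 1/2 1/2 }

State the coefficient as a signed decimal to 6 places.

j₁+j₂−J=0  J+j₁−j₂=1  J−j₁+j₂=1  j₁+j₂+J+1=3
(j₁±m₁, j₂±m₂, J±M) = (0,1,1,0,1,1)
P² = 1/2
sum k=0..0:
  [0] +1/1 = 1
S = 1
C² = P²·S² = 1/2 ; C = +0.707107

+√(1/2) = +0.707107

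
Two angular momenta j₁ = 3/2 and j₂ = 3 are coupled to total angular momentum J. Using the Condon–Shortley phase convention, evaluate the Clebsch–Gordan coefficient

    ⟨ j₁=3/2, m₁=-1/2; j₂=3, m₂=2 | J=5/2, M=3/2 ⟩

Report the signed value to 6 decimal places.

j₁+j₂−J=2  J+j₁−j₂=1  J−j₁+j₂=4  j₁+j₂+J+1=8
(j₁±m₁, j₂±m₂, J±M) = (1,2,5,1,4,1)
P² = 288/7
sum k=1..2:
  [1] −1/24 = -1/24
  [2] +1/12 = 1/12
S = 1/24
C² = P²·S² = 1/14 ; C = +0.267261

+0.267261  (= +√(1/14))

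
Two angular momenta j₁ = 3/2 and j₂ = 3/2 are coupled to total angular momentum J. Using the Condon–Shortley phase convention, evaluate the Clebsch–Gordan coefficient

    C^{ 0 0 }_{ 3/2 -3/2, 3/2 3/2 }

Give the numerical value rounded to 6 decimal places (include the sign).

triangle: 3!*0!*0!/4! = 6/24
(j±m)!: 0!*3!*3!*0!*0!*0! = 36
prefactor² = (2J+1)*Δ*N² = 9
  k=3: −1/(3!*0!*0!*0!*0!*0!) = -1/6
Σ = -1/6  ⇒  CG² = 9*(-1/6)² = 1/4
CG = −√(1/4) = -0.500000

-0.500000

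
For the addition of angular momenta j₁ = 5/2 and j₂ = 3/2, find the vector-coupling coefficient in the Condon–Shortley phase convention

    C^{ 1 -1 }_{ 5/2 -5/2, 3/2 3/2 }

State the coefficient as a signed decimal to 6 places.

−√(1/2) = -0.707107

j₁+j₂−J=3  J+j₁−j₂=2  J−j₁+j₂=0  j₁+j₂+J+1=6
(j₁±m₁, j₂±m₂, J±M) = (0,5,3,0,0,2)
P² = 72
sum k=3..3:
  [3] −1/12 = -1/12
S = -1/12
C² = P²·S² = 1/2 ; C = -0.707107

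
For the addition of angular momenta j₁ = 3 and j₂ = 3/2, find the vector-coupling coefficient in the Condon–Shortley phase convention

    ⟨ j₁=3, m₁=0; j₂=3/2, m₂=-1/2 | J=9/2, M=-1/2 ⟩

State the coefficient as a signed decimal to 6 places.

+√(10/21) ≈ +0.690066

triangle: 0!*6!*3!/10! = 4320/3628800
(j±m)!: 3!*3!*1!*2!*4!*5! = 207360
prefactor² = (2J+1)*Δ*N² = 17280/7
  k=0: +1/(0!*0!*3!*1!*3!*2!) = 1/72
Σ = 1/72  ⇒  CG² = 17280/7*1/72² = 10/21
CG = +√(10/21) = +0.690066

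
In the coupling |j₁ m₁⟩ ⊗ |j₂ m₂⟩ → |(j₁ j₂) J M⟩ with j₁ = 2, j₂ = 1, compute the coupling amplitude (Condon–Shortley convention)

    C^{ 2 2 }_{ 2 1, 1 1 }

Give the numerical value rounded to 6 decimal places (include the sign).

j₁+j₂−J=1  J+j₁−j₂=3  J−j₁+j₂=1  j₁+j₂+J+1=6
(j₁±m₁, j₂±m₂, J±M) = (3,1,2,0,4,0)
P² = 12
sum k=1..1:
  [1] −1/6 = -1/6
S = -1/6
C² = P²·S² = 1/3 ; C = -0.577350

−√(1/3) = -0.577350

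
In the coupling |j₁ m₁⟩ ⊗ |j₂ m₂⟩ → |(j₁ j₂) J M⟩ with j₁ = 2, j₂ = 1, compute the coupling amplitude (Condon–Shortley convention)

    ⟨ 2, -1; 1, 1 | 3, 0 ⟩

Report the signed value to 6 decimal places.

√[7·0!4!2!/7! · 1!3!2!0!3!3!] = √(144/5)
  +(−1)^0/∏(0,0,3,2,1,0)! = 1/12  (running 1/12)
⟨..|..⟩ = √(144/5)·(1/12) = +0.447214

+√(1/5) ≈ +0.447214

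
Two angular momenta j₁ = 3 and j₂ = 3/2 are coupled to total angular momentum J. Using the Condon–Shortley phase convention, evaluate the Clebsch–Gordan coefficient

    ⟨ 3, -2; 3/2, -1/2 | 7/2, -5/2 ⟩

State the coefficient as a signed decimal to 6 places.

√[8·1!5!2!/9! · 1!5!1!2!1!6!] = √(6400/7)
  +(−1)^0/∏(0,1,5,1,0,1)! = 1/120  (running 1/120)
  +(−1)^1/∏(1,0,4,0,1,2)! = -1/48  (running -1/80)
⟨..|..⟩ = √(6400/7)·(-1/80) = -0.377964

−√(1/7) = -0.377964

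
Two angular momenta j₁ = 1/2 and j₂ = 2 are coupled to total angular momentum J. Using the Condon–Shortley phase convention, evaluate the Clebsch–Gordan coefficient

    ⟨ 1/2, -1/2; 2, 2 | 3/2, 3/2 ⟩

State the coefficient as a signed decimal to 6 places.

triangle: 1!·0!·3!/5! = 6/120
(j±m)!: 0!·1!·4!·0!·3!·0! = 144
prefactor² = (2J+1)·Δ·N² = 144/5
  k=1: −1/(1!·0!·0!·3!·0!·0!) = -1/6
Σ = -1/6  ⇒  CG² = 144/5·(-1/6)² = 4/5
CG = −√(4/5) = -0.894427

−√(4/5) = -0.894427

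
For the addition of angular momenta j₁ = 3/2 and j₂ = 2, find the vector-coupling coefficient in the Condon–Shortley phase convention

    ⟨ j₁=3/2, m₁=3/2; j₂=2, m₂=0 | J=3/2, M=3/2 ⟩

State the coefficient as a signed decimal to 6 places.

+0.447214

j₁+j₂−J=2  J+j₁−j₂=1  J−j₁+j₂=2  j₁+j₂+J+1=6
(j₁±m₁, j₂±m₂, J±M) = (3,0,2,2,3,0)
P² = 16/5
sum k=0..0:
  [0] +1/4 = 1/4
S = 1/4
C² = P²·S² = 1/5 ; C = +0.447214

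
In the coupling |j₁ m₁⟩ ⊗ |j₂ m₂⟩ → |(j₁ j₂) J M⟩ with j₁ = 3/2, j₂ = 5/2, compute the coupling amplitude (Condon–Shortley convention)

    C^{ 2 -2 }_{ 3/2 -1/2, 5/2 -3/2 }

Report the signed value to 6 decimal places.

−√(8/21) ≈ -0.617213

triangle: 2!*1!*3!/7! = 12/5040
(j±m)!: 1!*2!*1!*4!*0!*4! = 1152
prefactor² = (2J+1)*Δ*N² = 96/7
  k=1: −1/(1!*1!*1!*0!*0!*3!) = -1/6
Σ = -1/6  ⇒  CG² = 96/7*(-1/6)² = 8/21
CG = −√(8/21) = -0.617213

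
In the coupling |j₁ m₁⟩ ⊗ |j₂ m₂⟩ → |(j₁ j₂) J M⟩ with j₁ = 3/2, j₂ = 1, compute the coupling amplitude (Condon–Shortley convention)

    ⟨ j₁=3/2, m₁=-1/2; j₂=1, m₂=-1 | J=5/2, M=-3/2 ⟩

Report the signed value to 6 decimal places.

√[6·0!3!2!/6! · 1!2!0!2!1!4!] = √(48/5)
  +(−1)^0/∏(0,0,2,0,1,2)! = 1/4  (running 1/4)
⟨..|..⟩ = √(48/5)·(1/4) = +0.774597

+0.774597  (= +√(3/5))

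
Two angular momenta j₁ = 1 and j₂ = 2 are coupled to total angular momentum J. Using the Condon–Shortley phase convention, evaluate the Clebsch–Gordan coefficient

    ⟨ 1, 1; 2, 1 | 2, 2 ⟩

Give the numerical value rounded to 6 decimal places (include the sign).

+√(1/3) = +0.577350

√[5·1!1!3!/6! · 2!0!3!1!4!0!] = √(12)
  +(−1)^0/∏(0,1,0,3,1,0)! = 1/6  (running 1/6)
⟨..|..⟩ = √(12)·(1/6) = +0.577350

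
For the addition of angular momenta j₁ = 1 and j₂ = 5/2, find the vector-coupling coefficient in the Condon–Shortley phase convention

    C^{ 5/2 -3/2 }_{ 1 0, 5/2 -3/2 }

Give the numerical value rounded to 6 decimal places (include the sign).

√[6·1!1!4!/7! · 1!1!1!4!1!4!] = √(576/35)
  +(−1)^0/∏(0,1,1,1,0,3)! = 1/6  (running 1/6)
  +(−1)^1/∏(1,0,0,0,1,4)! = -1/24  (running 1/8)
⟨..|..⟩ = √(576/35)·(1/8) = +0.507093

+0.507093  (= +√(9/35))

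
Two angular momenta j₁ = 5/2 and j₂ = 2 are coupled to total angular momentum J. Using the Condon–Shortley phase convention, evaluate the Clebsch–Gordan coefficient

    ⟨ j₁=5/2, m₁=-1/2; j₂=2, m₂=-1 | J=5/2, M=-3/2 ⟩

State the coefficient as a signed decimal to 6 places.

-0.414039

triangle: 2!·3!·2!/8! = 24/40320
(j±m)!: 2!·3!·1!·3!·1!·4! = 1728
prefactor² = (2J+1)·Δ·N² = 216/35
  k=0: +1/(0!·2!·3!·1!·0!·1!) = 1/12
  k=1: −1/(1!·1!·2!·0!·1!·2!) = -1/4
Σ = -1/6  ⇒  CG² = 216/35·(-1/6)² = 6/35
CG = −√(6/35) = -0.414039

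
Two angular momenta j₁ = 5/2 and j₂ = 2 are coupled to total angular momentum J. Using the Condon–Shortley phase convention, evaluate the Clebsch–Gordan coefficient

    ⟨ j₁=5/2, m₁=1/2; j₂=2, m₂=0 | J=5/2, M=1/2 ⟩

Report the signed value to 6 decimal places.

√[6·2!3!2!/8! · 3!2!2!2!3!2!] = √(72/35)
  +(−1)^0/∏(0,2,2,2,1,0)! = 1/8  (running 1/8)
  +(−1)^1/∏(1,1,1,1,2,1)! = -1/2  (running -3/8)
  +(−1)^2/∏(2,0,0,0,3,2)! = 1/24  (running -1/3)
⟨..|..⟩ = √(72/35)·(-1/3) = -0.478091

−√(8/35) = -0.478091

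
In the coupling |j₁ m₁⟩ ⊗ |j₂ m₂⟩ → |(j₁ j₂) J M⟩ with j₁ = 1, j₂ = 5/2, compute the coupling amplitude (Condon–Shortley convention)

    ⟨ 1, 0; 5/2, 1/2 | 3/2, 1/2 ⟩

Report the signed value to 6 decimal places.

j₁+j₂−J=2  J+j₁−j₂=0  J−j₁+j₂=3  j₁+j₂+J+1=6
(j₁±m₁, j₂±m₂, J±M) = (1,1,3,2,2,1)
P² = 8/5
sum k=1..1:
  [1] −1/2 = -1/2
S = -1/2
C² = P²·S² = 2/5 ; C = -0.632456

−√(2/5) = -0.632456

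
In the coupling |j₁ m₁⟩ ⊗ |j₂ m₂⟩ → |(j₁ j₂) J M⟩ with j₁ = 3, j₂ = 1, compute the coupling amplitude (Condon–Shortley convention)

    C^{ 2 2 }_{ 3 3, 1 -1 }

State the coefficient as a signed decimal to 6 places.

triangle: 2!×4!×0!/7! = 48/5040
(j±m)!: 6!×0!×0!×2!×4!×0! = 34560
prefactor² = (2J+1)×Δ×N² = 11520/7
  k=0: +1/(0!×2!×0!×0!×4!×0!) = 1/48
Σ = 1/48  ⇒  CG² = 11520/7×1/48² = 5/7
CG = +√(5/7) = +0.845154

+0.845154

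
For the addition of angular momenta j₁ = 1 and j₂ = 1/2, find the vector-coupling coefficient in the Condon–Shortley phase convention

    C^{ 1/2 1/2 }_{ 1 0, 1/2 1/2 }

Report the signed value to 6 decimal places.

j₁+j₂−J=1  J+j₁−j₂=1  J−j₁+j₂=0  j₁+j₂+J+1=3
(j₁±m₁, j₂±m₂, J±M) = (1,1,1,0,1,0)
P² = 1/3
sum k=1..1:
  [1] −1/1 = -1
S = -1
C² = P²·S² = 1/3 ; C = -0.577350

−√(1/3) = -0.577350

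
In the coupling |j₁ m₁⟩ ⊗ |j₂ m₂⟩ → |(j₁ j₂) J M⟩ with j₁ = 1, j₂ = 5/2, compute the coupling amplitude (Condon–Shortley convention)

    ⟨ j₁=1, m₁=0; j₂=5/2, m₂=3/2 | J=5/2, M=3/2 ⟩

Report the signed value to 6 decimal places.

-0.507093  (= −√(9/35))

j₁+j₂−J=1  J+j₁−j₂=1  J−j₁+j₂=4  j₁+j₂+J+1=7
(j₁±m₁, j₂±m₂, J±M) = (1,1,4,1,4,1)
P² = 576/35
sum k=0..1:
  [0] +1/24 = 1/24
  [1] −1/6 = -1/6
S = -1/8
C² = P²·S² = 9/35 ; C = -0.507093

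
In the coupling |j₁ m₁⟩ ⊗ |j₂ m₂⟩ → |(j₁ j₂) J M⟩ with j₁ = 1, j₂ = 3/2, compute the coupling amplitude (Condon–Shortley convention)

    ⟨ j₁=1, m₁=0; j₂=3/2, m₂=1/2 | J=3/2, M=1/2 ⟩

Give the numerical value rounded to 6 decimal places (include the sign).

−√(1/15) = -0.258199

j₁+j₂−J=1  J+j₁−j₂=1  J−j₁+j₂=2  j₁+j₂+J+1=5
(j₁±m₁, j₂±m₂, J±M) = (1,1,2,1,2,1)
P² = 4/15
sum k=0..1:
  [0] +1/2 = 1/2
  [1] −1/1 = -1
S = -1/2
C² = P²·S² = 1/15 ; C = -0.258199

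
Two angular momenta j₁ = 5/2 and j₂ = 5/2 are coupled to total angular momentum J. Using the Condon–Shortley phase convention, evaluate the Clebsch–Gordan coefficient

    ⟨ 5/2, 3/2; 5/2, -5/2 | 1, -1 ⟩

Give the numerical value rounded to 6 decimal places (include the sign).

√[3·4!1!1!/7! · 4!1!0!5!0!2!] = √(576/7)
  +(−1)^0/∏(0,4,1,0,0,1)! = 1/24  (running 1/24)
⟨..|..⟩ = √(576/7)·(1/24) = +0.377964

+√(1/7) ≈ +0.377964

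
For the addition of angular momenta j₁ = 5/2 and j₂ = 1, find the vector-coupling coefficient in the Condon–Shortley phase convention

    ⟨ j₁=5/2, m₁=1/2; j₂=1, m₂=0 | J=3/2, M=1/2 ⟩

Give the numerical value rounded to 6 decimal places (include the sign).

−√(2/5) = -0.632456

triangle: 2!·3!·0!/6! = 12/720
(j±m)!: 3!·2!·1!·1!·2!·1! = 24
prefactor² = (2J+1)·Δ·N² = 8/5
  k=1: −1/(1!·1!·1!·0!·2!·0!) = -1/2
Σ = -1/2  ⇒  CG² = 8/5·(-1/2)² = 2/5
CG = −√(2/5) = -0.632456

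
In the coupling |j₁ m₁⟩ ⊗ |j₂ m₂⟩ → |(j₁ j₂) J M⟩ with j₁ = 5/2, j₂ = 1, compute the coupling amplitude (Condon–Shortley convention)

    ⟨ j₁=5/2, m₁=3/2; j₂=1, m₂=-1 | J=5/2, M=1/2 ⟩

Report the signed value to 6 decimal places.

triangle: 1!·4!·1!/7! = 24/5040
(j±m)!: 4!·1!·0!·2!·3!·2! = 576
prefactor² = (2J+1)·Δ·N² = 576/35
  k=0: +1/(0!·1!·1!·0!·3!·1!) = 1/6
Σ = 1/6  ⇒  CG² = 576/35·1/6² = 16/35
CG = +√(16/35) = +0.676123

+0.676123  (= +√(16/35))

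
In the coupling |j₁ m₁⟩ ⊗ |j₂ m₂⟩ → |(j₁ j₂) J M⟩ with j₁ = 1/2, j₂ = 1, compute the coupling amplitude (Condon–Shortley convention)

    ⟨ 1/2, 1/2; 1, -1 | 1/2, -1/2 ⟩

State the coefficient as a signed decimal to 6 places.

j₁+j₂−J=1  J+j₁−j₂=0  J−j₁+j₂=1  j₁+j₂+J+1=3
(j₁±m₁, j₂±m₂, J±M) = (1,0,0,2,0,1)
P² = 2/3
sum k=0..0:
  [0] +1/1 = 1
S = 1
C² = P²·S² = 2/3 ; C = +0.816497

+0.816497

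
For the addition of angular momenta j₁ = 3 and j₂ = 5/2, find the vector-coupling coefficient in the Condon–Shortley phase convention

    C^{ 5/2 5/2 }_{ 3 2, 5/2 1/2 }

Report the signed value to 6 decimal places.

-0.597614

j₁+j₂−J=3  J+j₁−j₂=3  J−j₁+j₂=2  j₁+j₂+J+1=9
(j₁±m₁, j₂±m₂, J±M) = (5,1,3,2,5,0)
P² = 1440/7
sum k=1..1:
  [1] −1/24 = -1/24
S = -1/24
C² = P²·S² = 5/14 ; C = -0.597614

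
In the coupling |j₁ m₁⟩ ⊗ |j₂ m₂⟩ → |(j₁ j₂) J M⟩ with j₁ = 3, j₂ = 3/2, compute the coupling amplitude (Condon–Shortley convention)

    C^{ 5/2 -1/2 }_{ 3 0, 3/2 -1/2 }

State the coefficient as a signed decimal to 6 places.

√[6·2!4!1!/8! · 3!3!1!2!2!3!] = √(216/35)
  +(−1)^0/∏(0,2,3,1,1,0)! = 1/12  (running 1/12)
  +(−1)^1/∏(1,1,2,0,2,1)! = -1/4  (running -1/6)
⟨..|..⟩ = √(216/35)·(-1/6) = -0.414039

-0.414039  (= −√(6/35))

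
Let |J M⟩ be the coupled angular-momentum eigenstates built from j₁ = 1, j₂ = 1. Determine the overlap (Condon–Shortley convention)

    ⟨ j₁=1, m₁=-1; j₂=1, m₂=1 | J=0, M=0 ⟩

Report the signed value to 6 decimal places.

+0.577350  (= +√(1/3))

triangle: 2!*0!*0!/3! = 2/6
(j±m)!: 0!*2!*2!*0!*0!*0! = 4
prefactor² = (2J+1)*Δ*N² = 4/3
  k=2: +1/(2!*0!*0!*0!*0!*0!) = 1/2
Σ = 1/2  ⇒  CG² = 4/3*1/2² = 1/3
CG = +√(1/3) = +0.577350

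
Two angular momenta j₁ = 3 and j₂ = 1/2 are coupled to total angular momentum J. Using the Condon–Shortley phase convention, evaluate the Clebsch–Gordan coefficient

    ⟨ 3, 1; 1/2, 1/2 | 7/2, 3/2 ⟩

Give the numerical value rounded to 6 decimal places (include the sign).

+0.845154  (= +√(5/7))

j₁+j₂−J=0  J+j₁−j₂=6  J−j₁+j₂=1  j₁+j₂+J+1=8
(j₁±m₁, j₂±m₂, J±M) = (4,2,1,0,5,2)
P² = 11520/7
sum k=0..0:
  [0] +1/48 = 1/48
S = 1/48
C² = P²·S² = 5/7 ; C = +0.845154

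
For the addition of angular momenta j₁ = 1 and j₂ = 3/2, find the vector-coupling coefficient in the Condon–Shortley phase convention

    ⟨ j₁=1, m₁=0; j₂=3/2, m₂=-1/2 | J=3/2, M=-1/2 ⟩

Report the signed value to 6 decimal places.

+0.258199

√[4·1!1!2!/5! · 1!1!1!2!1!2!] = √(4/15)
  +(−1)^0/∏(0,1,1,1,0,1)! = 1  (running 1)
  +(−1)^1/∏(1,0,0,0,1,2)! = -1/2  (running 1/2)
⟨..|..⟩ = √(4/15)·(1/2) = +0.258199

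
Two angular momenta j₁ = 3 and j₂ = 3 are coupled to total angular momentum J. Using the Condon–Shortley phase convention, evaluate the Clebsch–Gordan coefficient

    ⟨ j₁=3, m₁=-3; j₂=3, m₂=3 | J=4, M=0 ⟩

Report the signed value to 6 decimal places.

triangle: 2!*4!*4!/11! = 1152/39916800
(j±m)!: 0!*6!*6!*0!*4!*4! = 298598400
prefactor² = (2J+1)*Δ*N² = 5971968/77
  k=2: +1/(2!*0!*4!*4!*0!*0!) = 1/1152
Σ = 1/1152  ⇒  CG² = 5971968/77*1/1152² = 9/154
CG = +√(9/154) = +0.241747

+0.241747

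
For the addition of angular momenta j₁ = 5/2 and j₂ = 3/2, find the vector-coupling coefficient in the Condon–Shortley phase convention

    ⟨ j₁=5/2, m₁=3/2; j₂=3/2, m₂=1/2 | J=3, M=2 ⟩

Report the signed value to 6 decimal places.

triangle: 1!×4!×2!/8! = 48/40320
(j±m)!: 4!×1!×2!×1!×5!×1! = 5760
prefactor² = (2J+1)×Δ×N² = 48
  k=0: +1/(0!×1!×1!×2!×3!×0!) = 1/12
  k=1: −1/(1!×0!×0!×1!×4!×1!) = -1/24
Σ = 1/24  ⇒  CG² = 48×1/24² = 1/12
CG = +√(1/12) = +0.288675

+0.288675  (= +√(1/12))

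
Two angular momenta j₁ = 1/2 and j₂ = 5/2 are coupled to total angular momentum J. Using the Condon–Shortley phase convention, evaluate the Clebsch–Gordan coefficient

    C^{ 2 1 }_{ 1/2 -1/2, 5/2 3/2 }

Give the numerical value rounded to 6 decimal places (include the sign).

−√(2/3) ≈ -0.816497

√[5·1!0!4!/6! · 0!1!4!1!3!1!] = √(24)
  +(−1)^1/∏(1,0,0,3,0,1)! = -1/6  (running -1/6)
⟨..|..⟩ = √(24)·(-1/6) = -0.816497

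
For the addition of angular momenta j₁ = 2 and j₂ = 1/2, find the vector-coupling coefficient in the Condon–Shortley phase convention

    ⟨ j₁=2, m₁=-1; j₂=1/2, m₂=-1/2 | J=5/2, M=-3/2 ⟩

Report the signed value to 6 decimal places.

√[6·0!4!1!/6! · 1!3!0!1!1!4!] = √(144/5)
  +(−1)^0/∏(0,0,3,0,1,1)! = 1/6  (running 1/6)
⟨..|..⟩ = √(144/5)·(1/6) = +0.894427

+√(4/5) = +0.894427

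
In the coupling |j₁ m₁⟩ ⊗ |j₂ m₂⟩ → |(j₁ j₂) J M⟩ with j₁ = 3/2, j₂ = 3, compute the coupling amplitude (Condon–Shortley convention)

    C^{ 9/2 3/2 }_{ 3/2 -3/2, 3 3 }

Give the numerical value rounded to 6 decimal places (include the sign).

triangle: 0!×3!×6!/10! = 4320/3628800
(j±m)!: 0!×3!×6!×0!×6!×3! = 18662400
prefactor² = (2J+1)×Δ×N² = 1555200/7
  k=0: +1/(0!×0!×3!×6!×0!×0!) = 1/4320
Σ = 1/4320  ⇒  CG² = 1555200/7×1/4320² = 1/84
CG = +√(1/84) = +0.109109

+0.109109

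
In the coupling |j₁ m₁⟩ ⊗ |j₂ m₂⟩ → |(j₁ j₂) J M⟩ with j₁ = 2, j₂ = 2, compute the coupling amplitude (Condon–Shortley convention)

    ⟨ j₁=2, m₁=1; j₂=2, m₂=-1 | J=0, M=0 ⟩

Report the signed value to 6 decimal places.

triangle: 4!*0!*0!/5! = 24/120
(j±m)!: 3!*1!*1!*3!*0!*0! = 36
prefactor² = (2J+1)*Δ*N² = 36/5
  k=1: −1/(1!*3!*0!*0!*0!*0!) = -1/6
Σ = -1/6  ⇒  CG² = 36/5*(-1/6)² = 1/5
CG = −√(1/5) = -0.447214

−√(1/5) = -0.447214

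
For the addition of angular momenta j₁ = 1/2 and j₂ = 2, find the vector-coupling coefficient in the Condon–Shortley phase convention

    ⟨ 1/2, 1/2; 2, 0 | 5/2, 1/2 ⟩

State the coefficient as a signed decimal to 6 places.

triangle: 0!*1!*4!/6! = 24/720
(j±m)!: 1!*0!*2!*2!*3!*2! = 48
prefactor² = (2J+1)*Δ*N² = 48/5
  k=0: +1/(0!*0!*0!*2!*1!*2!) = 1/4
Σ = 1/4  ⇒  CG² = 48/5*1/4² = 3/5
CG = +√(3/5) = +0.774597

+0.774597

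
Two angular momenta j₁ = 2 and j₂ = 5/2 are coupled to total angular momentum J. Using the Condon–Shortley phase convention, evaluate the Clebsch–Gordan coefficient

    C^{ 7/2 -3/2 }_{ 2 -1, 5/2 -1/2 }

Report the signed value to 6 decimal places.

−√(2/21) ≈ -0.308607

√[8·1!3!4!/9! · 1!3!2!3!2!5!] = √(384/7)
  +(−1)^0/∏(0,1,3,2,0,2)! = 1/24  (running 1/24)
  +(−1)^1/∏(1,0,2,1,1,3)! = -1/12  (running -1/24)
⟨..|..⟩ = √(384/7)·(-1/24) = -0.308607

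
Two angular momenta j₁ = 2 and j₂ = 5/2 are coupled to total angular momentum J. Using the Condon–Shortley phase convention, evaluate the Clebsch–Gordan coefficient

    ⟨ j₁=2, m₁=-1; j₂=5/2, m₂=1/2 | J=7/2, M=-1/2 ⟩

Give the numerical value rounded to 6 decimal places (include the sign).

−√(14/45) = -0.557773

√[8·1!3!4!/9! · 1!3!3!2!3!4!] = √(1152/35)
  +(−1)^0/∏(0,1,3,3,0,1)! = 1/36  (running 1/36)
  +(−1)^1/∏(1,0,2,2,1,2)! = -1/8  (running -7/72)
⟨..|..⟩ = √(1152/35)·(-7/72) = -0.557773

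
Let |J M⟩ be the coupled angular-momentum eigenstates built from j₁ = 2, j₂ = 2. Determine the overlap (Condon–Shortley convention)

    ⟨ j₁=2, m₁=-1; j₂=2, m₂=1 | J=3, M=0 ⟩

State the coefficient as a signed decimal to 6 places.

-0.632456  (= −√(2/5))

triangle: 1!·3!·3!/8! = 36/40320
(j±m)!: 1!·3!·3!·1!·3!·3! = 1296
prefactor² = (2J+1)·Δ·N² = 81/10
  k=0: +1/(0!·1!·3!·3!·0!·0!) = 1/36
  k=1: −1/(1!·0!·2!·2!·1!·1!) = -1/4
Σ = -2/9  ⇒  CG² = 81/10·(-2/9)² = 2/5
CG = −√(2/5) = -0.632456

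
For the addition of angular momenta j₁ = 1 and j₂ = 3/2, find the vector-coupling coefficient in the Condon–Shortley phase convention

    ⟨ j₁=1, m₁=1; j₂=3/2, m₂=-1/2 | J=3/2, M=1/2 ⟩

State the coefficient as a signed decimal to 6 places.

+0.730297  (= +√(8/15))

√[4·1!1!2!/5! · 2!0!1!2!2!1!] = √(8/15)
  +(−1)^0/∏(0,1,0,1,1,1)! = 1  (running 1)
⟨..|..⟩ = √(8/15)·(1) = +0.730297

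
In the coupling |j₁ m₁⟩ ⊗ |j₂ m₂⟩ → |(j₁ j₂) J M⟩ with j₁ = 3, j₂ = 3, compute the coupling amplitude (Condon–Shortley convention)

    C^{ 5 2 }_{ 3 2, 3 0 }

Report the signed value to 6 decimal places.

+√(1/3) ≈ +0.577350

√[11·1!5!5!/12! · 5!1!3!3!7!3!] = √(43200)
  +(−1)^0/∏(0,1,1,3,4,2)! = 1/288  (running 1/288)
  +(−1)^1/∏(1,0,0,2,5,3)! = -1/1440  (running 1/360)
⟨..|..⟩ = √(43200)·(1/360) = +0.577350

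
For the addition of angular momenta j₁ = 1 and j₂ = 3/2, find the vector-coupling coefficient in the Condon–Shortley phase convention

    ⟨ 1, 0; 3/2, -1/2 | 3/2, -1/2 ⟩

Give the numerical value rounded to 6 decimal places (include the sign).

√[4·1!1!2!/5! · 1!1!1!2!1!2!] = √(4/15)
  +(−1)^0/∏(0,1,1,1,0,1)! = 1  (running 1)
  +(−1)^1/∏(1,0,0,0,1,2)! = -1/2  (running 1/2)
⟨..|..⟩ = √(4/15)·(1/2) = +0.258199

+0.258199  (= +√(1/15))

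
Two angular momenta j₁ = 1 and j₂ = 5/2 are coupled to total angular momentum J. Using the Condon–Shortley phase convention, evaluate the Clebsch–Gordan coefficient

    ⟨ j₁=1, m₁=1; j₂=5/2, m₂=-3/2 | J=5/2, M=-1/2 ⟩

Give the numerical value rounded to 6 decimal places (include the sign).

triangle: 1!×1!×4!/7! = 24/5040
(j±m)!: 2!×0!×1!×4!×2!×3! = 576
prefactor² = (2J+1)×Δ×N² = 576/35
  k=0: +1/(0!×1!×0!×1!×1!×3!) = 1/6
Σ = 1/6  ⇒  CG² = 576/35×1/6² = 16/35
CG = +√(16/35) = +0.676123

+0.676123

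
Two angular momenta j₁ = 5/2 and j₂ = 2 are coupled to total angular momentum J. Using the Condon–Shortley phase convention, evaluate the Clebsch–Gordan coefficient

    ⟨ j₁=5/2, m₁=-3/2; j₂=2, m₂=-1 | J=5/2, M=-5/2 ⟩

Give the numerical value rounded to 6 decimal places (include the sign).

-0.654654

√[6·2!3!2!/8! · 1!4!1!3!0!5!] = √(432/7)
  +(−1)^1/∏(1,1,3,0,0,2)! = -1/12  (running -1/12)
⟨..|..⟩ = √(432/7)·(-1/12) = -0.654654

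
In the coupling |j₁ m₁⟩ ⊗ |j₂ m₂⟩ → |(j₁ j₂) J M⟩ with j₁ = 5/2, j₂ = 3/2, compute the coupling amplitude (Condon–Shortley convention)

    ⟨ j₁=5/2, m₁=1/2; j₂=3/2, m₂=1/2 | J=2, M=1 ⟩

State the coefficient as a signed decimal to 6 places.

−√(25/84) = -0.545545

j₁+j₂−J=2  J+j₁−j₂=3  J−j₁+j₂=1  j₁+j₂+J+1=7
(j₁±m₁, j₂±m₂, J±M) = (3,2,2,1,3,1)
P² = 12/7
sum k=1..2:
  [1] −1/2 = -1/2
  [2] +1/12 = 1/12
S = -5/12
C² = P²·S² = 25/84 ; C = -0.545545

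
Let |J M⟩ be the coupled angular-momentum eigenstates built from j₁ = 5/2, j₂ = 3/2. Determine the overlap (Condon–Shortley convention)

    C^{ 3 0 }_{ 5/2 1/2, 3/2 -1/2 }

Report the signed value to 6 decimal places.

+√(1/5) ≈ +0.447214

√[7·1!4!2!/8! · 3!2!1!2!3!3!] = √(36/5)
  +(−1)^0/∏(0,1,2,1,2,1)! = 1/4  (running 1/4)
  +(−1)^1/∏(1,0,1,0,3,2)! = -1/12  (running 1/6)
⟨..|..⟩ = √(36/5)·(1/6) = +0.447214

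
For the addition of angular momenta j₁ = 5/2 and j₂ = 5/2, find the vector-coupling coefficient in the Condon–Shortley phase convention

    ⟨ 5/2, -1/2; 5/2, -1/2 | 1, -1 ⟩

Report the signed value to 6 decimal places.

+√(9/35) = +0.507093

√[3·4!1!1!/7! · 2!3!2!3!0!2!] = √(144/35)
  +(−1)^2/∏(2,2,1,0,0,1)! = 1/4  (running 1/4)
⟨..|..⟩ = √(144/35)·(1/4) = +0.507093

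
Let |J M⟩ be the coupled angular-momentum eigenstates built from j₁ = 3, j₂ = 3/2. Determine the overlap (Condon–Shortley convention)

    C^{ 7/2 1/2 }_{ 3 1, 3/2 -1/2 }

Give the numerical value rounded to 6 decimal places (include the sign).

+√(2/7) ≈ +0.534522

j₁+j₂−J=1  J+j₁−j₂=5  J−j₁+j₂=2  j₁+j₂+J+1=9
(j₁±m₁, j₂±m₂, J±M) = (4,2,1,2,4,3)
P² = 512/7
sum k=0..1:
  [0] +1/12 = 1/12
  [1] −1/48 = -1/48
S = 1/16
C² = P²·S² = 2/7 ; C = +0.534522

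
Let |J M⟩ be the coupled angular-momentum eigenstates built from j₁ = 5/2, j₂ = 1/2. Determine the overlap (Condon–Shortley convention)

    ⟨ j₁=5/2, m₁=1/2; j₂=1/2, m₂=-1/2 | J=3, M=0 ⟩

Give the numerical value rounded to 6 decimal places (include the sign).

+√(1/2) ≈ +0.707107

j₁+j₂−J=0  J+j₁−j₂=5  J−j₁+j₂=1  j₁+j₂+J+1=7
(j₁±m₁, j₂±m₂, J±M) = (3,2,0,1,3,3)
P² = 72
sum k=0..0:
  [0] +1/12 = 1/12
S = 1/12
C² = P²·S² = 1/2 ; C = +0.707107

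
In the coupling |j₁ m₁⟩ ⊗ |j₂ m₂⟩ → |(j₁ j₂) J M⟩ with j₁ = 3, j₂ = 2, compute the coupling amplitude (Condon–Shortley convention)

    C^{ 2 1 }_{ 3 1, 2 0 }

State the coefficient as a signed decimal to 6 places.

−√(1/7) = -0.377964

√[5·3!3!1!/8! · 4!2!2!2!3!1!] = √(36/7)
  +(−1)^1/∏(1,2,1,1,2,0)! = -1/4  (running -1/4)
  +(−1)^2/∏(2,1,0,0,3,1)! = 1/12  (running -1/6)
⟨..|..⟩ = √(36/7)·(-1/6) = -0.377964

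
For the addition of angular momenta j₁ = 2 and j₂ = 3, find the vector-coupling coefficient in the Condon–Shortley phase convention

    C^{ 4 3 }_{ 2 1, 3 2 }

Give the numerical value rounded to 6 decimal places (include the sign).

√[9·1!3!5!/10! · 3!1!5!1!7!1!] = √(6480)
  +(−1)^0/∏(0,1,1,5,2,0)! = 1/240  (running 1/240)
  +(−1)^1/∏(1,0,0,4,3,1)! = -1/144  (running -1/360)
⟨..|..⟩ = √(6480)·(-1/360) = -0.223607

-0.223607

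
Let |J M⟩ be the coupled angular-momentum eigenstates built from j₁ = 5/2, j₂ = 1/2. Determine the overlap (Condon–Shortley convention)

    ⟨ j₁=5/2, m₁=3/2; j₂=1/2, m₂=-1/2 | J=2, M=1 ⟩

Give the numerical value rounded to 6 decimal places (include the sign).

√[5·1!4!0!/6! · 4!1!0!1!3!1!] = √(24)
  +(−1)^0/∏(0,1,1,0,3,0)! = 1/6  (running 1/6)
⟨..|..⟩ = √(24)·(1/6) = +0.816497

+0.816497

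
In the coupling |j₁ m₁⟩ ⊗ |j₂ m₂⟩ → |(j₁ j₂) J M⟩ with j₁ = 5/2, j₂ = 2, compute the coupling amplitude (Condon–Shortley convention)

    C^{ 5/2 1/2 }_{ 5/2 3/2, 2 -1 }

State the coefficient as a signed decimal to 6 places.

j₁+j₂−J=2  J+j₁−j₂=3  J−j₁+j₂=2  j₁+j₂+J+1=8
(j₁±m₁, j₂±m₂, J±M) = (4,1,1,3,3,2)
P² = 216/35
sum k=0..1:
  [0] +1/4 = 1/4
  [1] −1/12 = -1/12
S = 1/6
C² = P²·S² = 6/35 ; C = +0.414039

+0.414039  (= +√(6/35))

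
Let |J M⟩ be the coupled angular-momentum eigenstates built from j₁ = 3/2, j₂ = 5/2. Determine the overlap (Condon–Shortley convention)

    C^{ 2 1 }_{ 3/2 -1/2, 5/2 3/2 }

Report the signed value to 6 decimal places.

+√(1/42) = +0.154303

√[5·2!1!3!/7! · 1!2!4!1!3!1!] = √(24/7)
  +(−1)^1/∏(1,1,1,3,0,0)! = -1/6  (running -1/6)
  +(−1)^2/∏(2,0,0,2,1,1)! = 1/4  (running 1/12)
⟨..|..⟩ = √(24/7)·(1/12) = +0.154303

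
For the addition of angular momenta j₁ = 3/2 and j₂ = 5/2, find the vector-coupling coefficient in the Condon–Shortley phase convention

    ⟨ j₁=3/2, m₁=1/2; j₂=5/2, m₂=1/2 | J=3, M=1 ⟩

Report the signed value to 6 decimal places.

triangle: 1!·2!·4!/8! = 48/40320
(j±m)!: 2!·1!·3!·2!·4!·2! = 1152
prefactor² = (2J+1)·Δ·N² = 48/5
  k=0: +1/(0!·1!·1!·3!·1!·1!) = 1/6
  k=1: −1/(1!·0!·0!·2!·2!·2!) = -1/8
Σ = 1/24  ⇒  CG² = 48/5·1/24² = 1/60
CG = +√(1/60) = +0.129099

+0.129099  (= +√(1/60))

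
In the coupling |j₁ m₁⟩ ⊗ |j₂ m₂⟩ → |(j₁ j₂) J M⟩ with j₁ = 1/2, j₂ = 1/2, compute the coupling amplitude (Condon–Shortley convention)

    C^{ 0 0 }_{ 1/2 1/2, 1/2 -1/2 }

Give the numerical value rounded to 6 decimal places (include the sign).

√[1·1!0!0!/2! · 1!0!0!1!0!0!] = √(1/2)
  +(−1)^0/∏(0,1,0,0,0,0)! = 1  (running 1)
⟨..|..⟩ = √(1/2)·(1) = +0.707107

+0.707107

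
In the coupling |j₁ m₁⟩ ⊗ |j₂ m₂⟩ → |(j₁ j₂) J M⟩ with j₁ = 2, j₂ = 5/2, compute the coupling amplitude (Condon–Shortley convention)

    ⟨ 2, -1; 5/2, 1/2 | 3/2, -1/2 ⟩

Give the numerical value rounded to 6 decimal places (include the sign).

triangle: 3!*1!*2!/7! = 12/5040
(j±m)!: 1!*3!*3!*2!*1!*2! = 144
prefactor² = (2J+1)*Δ*N² = 48/35
  k=2: +1/(2!*1!*1!*1!*0!*1!) = 1/2
  k=3: −1/(3!*0!*0!*0!*1!*2!) = -1/12
Σ = 5/12  ⇒  CG² = 48/35*5/12² = 5/21
CG = +√(5/21) = +0.487950

+0.487950  (= +√(5/21))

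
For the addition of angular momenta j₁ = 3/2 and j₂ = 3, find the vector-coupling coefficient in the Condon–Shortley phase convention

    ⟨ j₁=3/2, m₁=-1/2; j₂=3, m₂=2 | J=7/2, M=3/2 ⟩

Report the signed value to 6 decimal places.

-0.654654  (= −√(3/7))

j₁+j₂−J=1  J+j₁−j₂=2  J−j₁+j₂=5  j₁+j₂+J+1=9
(j₁±m₁, j₂±m₂, J±M) = (1,2,5,1,5,2)
P² = 6400/21
sum k=0..1:
  [0] +1/240 = 1/240
  [1] −1/24 = -1/24
S = -3/80
C² = P²·S² = 3/7 ; C = -0.654654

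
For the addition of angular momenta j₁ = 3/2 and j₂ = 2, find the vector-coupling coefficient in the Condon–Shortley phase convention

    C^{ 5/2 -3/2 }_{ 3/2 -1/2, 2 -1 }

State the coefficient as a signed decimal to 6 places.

√[6·1!2!3!/7! · 1!2!1!3!1!4!] = √(144/35)
  +(−1)^0/∏(0,1,2,1,0,2)! = 1/4  (running 1/4)
  +(−1)^1/∏(1,0,1,0,1,3)! = -1/6  (running 1/12)
⟨..|..⟩ = √(144/35)·(1/12) = +0.169031

+√(1/35) ≈ +0.169031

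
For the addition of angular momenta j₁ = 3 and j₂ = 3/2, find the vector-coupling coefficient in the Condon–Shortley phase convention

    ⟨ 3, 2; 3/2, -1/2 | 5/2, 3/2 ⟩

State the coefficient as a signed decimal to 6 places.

+√(1/14) = +0.267261

√[6·2!4!1!/8! · 5!1!1!2!4!1!] = √(288/7)
  +(−1)^0/∏(0,2,1,1,3,0)! = 1/12  (running 1/12)
  +(−1)^1/∏(1,1,0,0,4,1)! = -1/24  (running 1/24)
⟨..|..⟩ = √(288/7)·(1/24) = +0.267261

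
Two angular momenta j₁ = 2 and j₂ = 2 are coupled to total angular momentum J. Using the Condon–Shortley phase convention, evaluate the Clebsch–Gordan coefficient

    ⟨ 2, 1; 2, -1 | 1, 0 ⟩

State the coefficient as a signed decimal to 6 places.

triangle: 3!·1!·1!/6! = 6/720
(j±m)!: 3!·1!·1!·3!·1!·1! = 36
prefactor² = (2J+1)·Δ·N² = 9/10
  k=0: +1/(0!·3!·1!·1!·0!·0!) = 1/6
  k=1: −1/(1!·2!·0!·0!·1!·1!) = -1/2
Σ = -1/3  ⇒  CG² = 9/10·(-1/3)² = 1/10
CG = −√(1/10) = -0.316228

−√(1/10) = -0.316228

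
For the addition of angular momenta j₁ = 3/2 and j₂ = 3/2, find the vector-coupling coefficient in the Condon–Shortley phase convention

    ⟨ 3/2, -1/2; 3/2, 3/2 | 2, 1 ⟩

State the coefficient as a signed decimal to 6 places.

−√(1/2) ≈ -0.707107

j₁+j₂−J=1  J+j₁−j₂=2  J−j₁+j₂=2  j₁+j₂+J+1=6
(j₁±m₁, j₂±m₂, J±M) = (1,2,3,0,3,1)
P² = 2
sum k=1..1:
  [1] −1/2 = -1/2
S = -1/2
C² = P²·S² = 1/2 ; C = -0.707107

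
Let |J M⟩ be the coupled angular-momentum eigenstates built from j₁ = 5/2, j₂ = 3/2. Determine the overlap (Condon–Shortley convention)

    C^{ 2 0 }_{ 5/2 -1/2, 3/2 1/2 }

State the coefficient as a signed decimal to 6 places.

−√(1/14) ≈ -0.267261

j₁+j₂−J=2  J+j₁−j₂=3  J−j₁+j₂=1  j₁+j₂+J+1=7
(j₁±m₁, j₂±m₂, J±M) = (2,3,2,1,2,2)
P² = 8/7
sum k=1..2:
  [1] −1/2 = -1/2
  [2] +1/4 = 1/4
S = -1/4
C² = P²·S² = 1/14 ; C = -0.267261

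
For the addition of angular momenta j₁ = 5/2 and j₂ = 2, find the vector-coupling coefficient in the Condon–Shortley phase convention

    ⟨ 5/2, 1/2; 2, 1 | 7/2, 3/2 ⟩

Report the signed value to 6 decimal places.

√[8·1!4!3!/9! · 3!2!3!1!5!2!] = √(384/7)
  +(−1)^0/∏(0,1,2,3,2,0)! = 1/24  (running 1/24)
  +(−1)^1/∏(1,0,1,2,3,1)! = -1/12  (running -1/24)
⟨..|..⟩ = √(384/7)·(-1/24) = -0.308607

-0.308607  (= −√(2/21))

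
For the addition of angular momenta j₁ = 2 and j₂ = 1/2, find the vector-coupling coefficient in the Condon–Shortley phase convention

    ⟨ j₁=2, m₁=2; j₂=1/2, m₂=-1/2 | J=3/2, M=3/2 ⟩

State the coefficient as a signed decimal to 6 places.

+0.894427

√[4·1!3!0!/5! · 4!0!0!1!3!0!] = √(144/5)
  +(−1)^0/∏(0,1,0,0,3,0)! = 1/6  (running 1/6)
⟨..|..⟩ = √(144/5)·(1/6) = +0.894427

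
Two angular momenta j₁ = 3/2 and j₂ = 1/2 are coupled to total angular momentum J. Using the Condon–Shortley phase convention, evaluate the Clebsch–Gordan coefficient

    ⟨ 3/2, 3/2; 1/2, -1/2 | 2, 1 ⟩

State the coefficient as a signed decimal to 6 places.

+0.500000

triangle: 0!·3!·1!/5! = 6/120
(j±m)!: 3!·0!·0!·1!·3!·1! = 36
prefactor² = (2J+1)·Δ·N² = 9
  k=0: +1/(0!·0!·0!·0!·3!·1!) = 1/6
Σ = 1/6  ⇒  CG² = 9·1/6² = 1/4
CG = +√(1/4) = +0.500000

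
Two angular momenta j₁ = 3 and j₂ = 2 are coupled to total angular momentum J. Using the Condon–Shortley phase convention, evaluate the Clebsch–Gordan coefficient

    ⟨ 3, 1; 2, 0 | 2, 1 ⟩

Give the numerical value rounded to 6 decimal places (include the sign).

-0.377964  (= −√(1/7))

triangle: 3!×3!×1!/8! = 36/40320
(j±m)!: 4!×2!×2!×2!×3!×1! = 1152
prefactor² = (2J+1)×Δ×N² = 36/7
  k=1: −1/(1!×2!×1!×1!×2!×0!) = -1/4
  k=2: +1/(2!×1!×0!×0!×3!×1!) = 1/12
Σ = -1/6  ⇒  CG² = 36/7×(-1/6)² = 1/7
CG = −√(1/7) = -0.377964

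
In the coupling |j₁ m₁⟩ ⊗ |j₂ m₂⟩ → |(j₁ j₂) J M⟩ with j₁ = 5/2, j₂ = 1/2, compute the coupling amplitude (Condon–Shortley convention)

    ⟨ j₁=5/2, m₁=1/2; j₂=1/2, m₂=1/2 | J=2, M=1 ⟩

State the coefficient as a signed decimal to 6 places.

-0.577350

j₁+j₂−J=1  J+j₁−j₂=4  J−j₁+j₂=0  j₁+j₂+J+1=6
(j₁±m₁, j₂±m₂, J±M) = (3,2,1,0,3,1)
P² = 12
sum k=1..1:
  [1] −1/6 = -1/6
S = -1/6
C² = P²·S² = 1/3 ; C = -0.577350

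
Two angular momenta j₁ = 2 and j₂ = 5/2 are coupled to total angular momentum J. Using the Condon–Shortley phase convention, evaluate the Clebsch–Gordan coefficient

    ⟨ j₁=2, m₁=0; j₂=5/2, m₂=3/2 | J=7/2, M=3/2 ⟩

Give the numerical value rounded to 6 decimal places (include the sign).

-0.534522

√[8·1!3!4!/9! · 2!2!4!1!5!2!] = √(512/7)
  +(−1)^0/∏(0,1,2,4,1,0)! = 1/48  (running 1/48)
  +(−1)^1/∏(1,0,1,3,2,1)! = -1/12  (running -1/16)
⟨..|..⟩ = √(512/7)·(-1/16) = -0.534522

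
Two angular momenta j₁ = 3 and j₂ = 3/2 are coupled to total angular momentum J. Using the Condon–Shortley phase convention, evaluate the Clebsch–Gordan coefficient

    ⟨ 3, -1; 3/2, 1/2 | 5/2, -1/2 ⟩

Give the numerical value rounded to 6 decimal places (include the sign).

-0.119523

j₁+j₂−J=2  J+j₁−j₂=4  J−j₁+j₂=1  j₁+j₂+J+1=8
(j₁±m₁, j₂±m₂, J±M) = (2,4,2,1,2,3)
P² = 288/35
sum k=1..2:
  [1] −1/6 = -1/6
  [2] +1/8 = 1/8
S = -1/24
C² = P²·S² = 1/70 ; C = -0.119523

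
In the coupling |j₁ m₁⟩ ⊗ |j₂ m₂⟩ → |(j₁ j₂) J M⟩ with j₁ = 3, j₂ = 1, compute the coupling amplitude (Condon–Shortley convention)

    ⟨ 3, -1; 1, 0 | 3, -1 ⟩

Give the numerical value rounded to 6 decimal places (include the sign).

-0.288675  (= −√(1/12))

√[7·1!5!1!/8! · 2!4!1!1!2!4!] = √(48)
  +(−1)^0/∏(0,1,4,1,1,0)! = 1/24  (running 1/24)
  +(−1)^1/∏(1,0,3,0,2,1)! = -1/12  (running -1/24)
⟨..|..⟩ = √(48)·(-1/24) = -0.288675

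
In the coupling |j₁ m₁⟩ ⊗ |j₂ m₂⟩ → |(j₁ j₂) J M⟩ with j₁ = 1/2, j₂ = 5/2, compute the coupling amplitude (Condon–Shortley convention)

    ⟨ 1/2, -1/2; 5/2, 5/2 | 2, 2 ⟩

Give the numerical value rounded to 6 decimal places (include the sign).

j₁+j₂−J=1  J+j₁−j₂=0  J−j₁+j₂=4  j₁+j₂+J+1=6
(j₁±m₁, j₂±m₂, J±M) = (0,1,5,0,4,0)
P² = 480
sum k=1..1:
  [1] −1/24 = -1/24
S = -1/24
C² = P²·S² = 5/6 ; C = -0.912871

−√(5/6) ≈ -0.912871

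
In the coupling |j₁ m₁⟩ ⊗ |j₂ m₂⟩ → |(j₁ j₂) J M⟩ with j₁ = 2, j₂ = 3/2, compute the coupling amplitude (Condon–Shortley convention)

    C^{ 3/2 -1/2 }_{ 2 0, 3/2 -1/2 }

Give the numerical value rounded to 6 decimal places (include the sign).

−√(1/5) = -0.447214

√[4·2!2!1!/6! · 2!2!1!2!1!2!] = √(16/45)
  +(−1)^0/∏(0,2,2,1,0,0)! = 1/4  (running 1/4)
  +(−1)^1/∏(1,1,1,0,1,1)! = -1  (running -3/4)
⟨..|..⟩ = √(16/45)·(-3/4) = -0.447214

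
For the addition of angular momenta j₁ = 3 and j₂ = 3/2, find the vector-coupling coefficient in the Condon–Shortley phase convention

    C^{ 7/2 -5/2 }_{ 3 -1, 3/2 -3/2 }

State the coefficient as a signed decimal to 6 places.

triangle: 1!×5!×2!/9! = 240/362880
(j±m)!: 2!×4!×0!×3!×1!×6! = 207360
prefactor² = (2J+1)×Δ×N² = 7680/7
  k=0: +1/(0!×1!×4!×0!×1!×2!) = 1/48
Σ = 1/48  ⇒  CG² = 7680/7×1/48² = 10/21
CG = +√(10/21) = +0.690066

+√(10/21) ≈ +0.690066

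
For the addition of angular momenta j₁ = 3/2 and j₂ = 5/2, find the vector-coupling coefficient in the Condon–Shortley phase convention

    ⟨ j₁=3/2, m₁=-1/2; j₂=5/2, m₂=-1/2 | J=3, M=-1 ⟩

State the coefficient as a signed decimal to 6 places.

-0.129099  (= −√(1/60))

j₁+j₂−J=1  J+j₁−j₂=2  J−j₁+j₂=4  j₁+j₂+J+1=8
(j₁±m₁, j₂±m₂, J±M) = (1,2,2,3,2,4)
P² = 48/5
sum k=0..1:
  [0] +1/8 = 1/8
  [1] −1/6 = -1/6
S = -1/24
C² = P²·S² = 1/60 ; C = -0.129099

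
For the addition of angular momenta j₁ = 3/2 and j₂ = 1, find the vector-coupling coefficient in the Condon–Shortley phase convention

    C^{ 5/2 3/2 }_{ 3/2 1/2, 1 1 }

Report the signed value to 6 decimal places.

+0.774597

triangle: 0!×3!×2!/6! = 12/720
(j±m)!: 2!×1!×2!×0!×4!×1! = 96
prefactor² = (2J+1)×Δ×N² = 48/5
  k=0: +1/(0!×0!×1!×2!×2!×0!) = 1/4
Σ = 1/4  ⇒  CG² = 48/5×1/4² = 3/5
CG = +√(3/5) = +0.774597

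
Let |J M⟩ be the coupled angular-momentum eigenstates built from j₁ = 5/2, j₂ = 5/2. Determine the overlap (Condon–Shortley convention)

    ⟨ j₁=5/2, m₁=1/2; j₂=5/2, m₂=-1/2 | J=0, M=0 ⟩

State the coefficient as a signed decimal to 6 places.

+√(1/6) ≈ +0.408248

j₁+j₂−J=5  J+j₁−j₂=0  J−j₁+j₂=0  j₁+j₂+J+1=6
(j₁±m₁, j₂±m₂, J±M) = (3,2,2,3,0,0)
P² = 24
sum k=2..2:
  [2] +1/12 = 1/12
S = 1/12
C² = P²·S² = 1/6 ; C = +0.408248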